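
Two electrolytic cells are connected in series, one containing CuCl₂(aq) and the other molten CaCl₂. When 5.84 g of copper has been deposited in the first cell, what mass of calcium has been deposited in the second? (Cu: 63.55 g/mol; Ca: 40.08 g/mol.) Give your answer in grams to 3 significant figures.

3.68 g

n(Cu) = 5.84 / 63.55 = 0.09190 mol
Cu²⁺ + 2e⁻ → Cu, so n(e⁻) = 2 × 0.09190 = 0.1838 mol
Same current for the same time ⇒ same n(e⁻) = 0.1838 mol in both cells.
Ca²⁺ + 2e⁻ → Ca, so n(Ca) = 0.1838 / 2 = 0.09190 mol
m(Ca) = 0.09190 × 40.08 = 3.68 g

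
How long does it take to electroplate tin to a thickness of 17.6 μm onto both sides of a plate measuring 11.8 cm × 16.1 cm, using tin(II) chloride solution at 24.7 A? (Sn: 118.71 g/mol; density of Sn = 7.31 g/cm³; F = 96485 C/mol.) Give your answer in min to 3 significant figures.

5.36 min

Plated area = 2 × 11.8 × 16.1 = 380.0 cm²
Volume = 380.0 × 17.6×10⁻⁴ cm = 0.6688 cm³
m(Sn) = 0.6688 × 7.31 = 4.889 g
n(Sn) = 4.889 / 118.71 = 0.04118 mol; n(e⁻) = 2 × 0.04118 = 0.08236 mol
Q = 0.08236 × 96485 = 7947 C
t = 7947 / 24.7 = 321.7 s = 5.36 min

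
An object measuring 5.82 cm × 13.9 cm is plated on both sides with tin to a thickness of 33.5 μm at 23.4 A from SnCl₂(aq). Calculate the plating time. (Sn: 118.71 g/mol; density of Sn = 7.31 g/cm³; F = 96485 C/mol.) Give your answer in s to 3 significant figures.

275 s

Plated area = 2 × 5.82 × 13.9 = 161.8 cm²
Volume = 161.8 × 33.5×10⁻⁴ cm = 0.5420 cm³
m(Sn) = 0.5420 × 7.31 = 3.962 g
n(Sn) = 3.962 / 118.71 = 0.03338 mol; n(e⁻) = 2 × 0.03338 = 0.06676 mol
Q = 0.06676 × 96485 = 6441 C
t = 6441 / 23.4 = 275.3 s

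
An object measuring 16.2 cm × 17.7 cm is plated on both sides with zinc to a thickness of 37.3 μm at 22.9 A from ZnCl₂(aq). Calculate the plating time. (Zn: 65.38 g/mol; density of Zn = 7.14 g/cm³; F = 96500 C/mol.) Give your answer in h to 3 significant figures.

0.547 h

Plated area = 2 × 16.2 × 17.7 = 573.5 cm²
Volume = 573.5 × 37.3×10⁻⁴ cm = 2.139 cm³
m(Zn) = 2.139 × 7.14 = 15.27 g
n(Zn) = 15.27 / 65.38 = 0.2336 mol; n(e⁻) = 2 × 0.2336 = 0.4672 mol
Q = 0.4672 × 96500 = 45080 C
t = 45080 / 22.9 = 1969 s = 0.547 h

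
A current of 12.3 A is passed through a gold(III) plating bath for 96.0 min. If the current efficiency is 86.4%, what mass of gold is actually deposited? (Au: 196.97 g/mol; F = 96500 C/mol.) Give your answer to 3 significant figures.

41.6 g

Q = 12.3 × 5760 = 70850 C
n(e⁻) = 70850 / 96500 = 0.7342 mol
Au³⁺ + 3e⁻ → Au, so theoretical m(Au) = 0.2447 × 196.97 = 48.20 g
Actual mass = 86.4% × 48.20 = 41.6 g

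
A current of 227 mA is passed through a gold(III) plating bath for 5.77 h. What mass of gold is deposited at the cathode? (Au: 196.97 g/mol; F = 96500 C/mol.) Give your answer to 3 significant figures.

3.21 g

Q = It = 0.227 × 20772 = 4715 C
Moles of electrons = 4715 / 96500 = 0.04886 mol
Au³⁺ + 3e⁻ → Au, so n(Au) = 0.04886 / 3 = 0.01629 mol
m = 0.01629 × 196.97 = 3.21 g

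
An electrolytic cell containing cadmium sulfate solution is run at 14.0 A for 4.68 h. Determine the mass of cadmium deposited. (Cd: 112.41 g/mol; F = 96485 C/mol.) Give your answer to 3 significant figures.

137 g

Q = 14.0 A × 16848 s = 2.359×10^5 C
Moles of electrons = 2.359×10^5 / 96485 = 2.445 mol
Cd²⁺ + 2e⁻ → Cd, so n(Cd) = 2.445 / 2 = 1.223 mol
m = 1.223 × 112.41 = 137 g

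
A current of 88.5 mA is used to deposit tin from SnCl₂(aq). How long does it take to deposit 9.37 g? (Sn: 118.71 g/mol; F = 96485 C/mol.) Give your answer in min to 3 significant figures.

2870 min

n(Sn) = 9.37 / 118.71 = 0.07893 mol
Sn²⁺ + 2e⁻ → Sn, so n(e⁻) = 2 × 0.07893 = 0.1579 mol
Q = 0.1579 × 96485 = 15230 C
t = Q / I = 15230 / 0.0885 = 1.721×10^5 s = 2870 min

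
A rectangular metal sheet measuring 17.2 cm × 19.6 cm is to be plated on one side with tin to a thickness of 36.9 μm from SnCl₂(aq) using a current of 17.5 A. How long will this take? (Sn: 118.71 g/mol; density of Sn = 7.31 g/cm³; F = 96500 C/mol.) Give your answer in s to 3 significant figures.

Plated area = 17.2 × 19.6 = 337.1 cm²
Volume = 337.1 × 36.9×10⁻⁴ cm = 1.244 cm³
m(Sn) = 1.244 × 7.31 = 9.094 g
n(Sn) = 9.094 / 118.71 = 0.07661 mol; n(e⁻) = 2 × 0.07661 = 0.1532 mol
Q = 0.1532 × 96500 = 14780 C
t = 14780 / 17.5 = 844.6 s

845 s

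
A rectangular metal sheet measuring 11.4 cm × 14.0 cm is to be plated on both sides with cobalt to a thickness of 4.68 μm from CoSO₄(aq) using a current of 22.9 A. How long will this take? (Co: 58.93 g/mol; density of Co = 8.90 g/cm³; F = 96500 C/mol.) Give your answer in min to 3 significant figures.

3.17 min

Plated area = 2 × 11.4 × 14.0 = 319.2 cm²
Volume = 319.2 × 4.68×10⁻⁴ cm = 0.1494 cm³
m(Co) = 0.1494 × 8.90 = 1.330 g
n(Co) = 1.330 / 58.93 = 0.02257 mol; n(e⁻) = 2 × 0.02257 = 0.04514 mol
Q = 0.04514 × 96500 = 4356 C
t = 4356 / 22.9 = 190.2 s = 3.17 min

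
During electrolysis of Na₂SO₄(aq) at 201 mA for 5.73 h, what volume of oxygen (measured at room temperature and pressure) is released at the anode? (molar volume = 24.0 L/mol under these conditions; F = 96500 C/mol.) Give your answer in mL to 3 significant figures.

Charge passed = 0.201 × 20628 = 4146 C
n(e⁻) = 4146 / 96500 = 0.04296 mol
2H₂O → O₂ + 4H⁺ + 4e⁻, so n(O₂) = 0.04296 / 4 = 0.01074 mol
V = 0.01074 × 24.0 = 0.2578 L
= 258 mL

258 mL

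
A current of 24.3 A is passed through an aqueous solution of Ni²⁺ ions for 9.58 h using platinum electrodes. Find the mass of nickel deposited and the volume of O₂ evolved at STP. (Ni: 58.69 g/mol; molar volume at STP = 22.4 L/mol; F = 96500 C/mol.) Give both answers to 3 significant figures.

Q = 24.3 × 34488 = 8.381×10^5 C; n(e⁻) = 8.381×10^5 / 96500 = 8.685 mol
Cathode: Ni²⁺ + 2e⁻ → Ni → n(Ni) = 8.685/2 = 4.343 mol → 255 g
Anode: 2H₂O → O₂ + 4H⁺ + 4e⁻ → n(O₂) = 8.685/4 = 2.171 mol → 48.6 L

255 g Ni; 48.6 L O₂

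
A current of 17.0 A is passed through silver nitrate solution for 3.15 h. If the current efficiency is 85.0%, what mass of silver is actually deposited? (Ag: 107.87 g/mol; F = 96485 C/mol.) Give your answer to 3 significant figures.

183 g

Q = 17.0 × 11340 = 1.928×10^5 C
n(e⁻) = 1.928×10^5 / 96485 = 1.998 mol
Ag⁺ + e⁻ → Ag, so theoretical m(Ag) = 1.998 × 107.87 = 215.5 g
Actual mass = 85.0% × 215.5 = 183 g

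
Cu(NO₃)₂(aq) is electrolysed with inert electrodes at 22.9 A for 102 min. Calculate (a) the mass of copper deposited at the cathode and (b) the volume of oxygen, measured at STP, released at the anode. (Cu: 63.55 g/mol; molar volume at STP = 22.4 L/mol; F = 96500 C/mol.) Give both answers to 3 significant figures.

Q = 22.9 × 6120 = 1.401×10^5 C; n(e⁻) = 1.401×10^5 / 96500 = 1.452 mol
Cathode: Cu²⁺ + 2e⁻ → Cu → n(Cu) = 1.452/2 = 0.7260 mol → 46.1 g
Anode: 2H₂O → O₂ + 4H⁺ + 4e⁻ → n(O₂) = 1.452/4 = 0.3630 mol → 8.13 L

46.1 g Cu; 8.13 L O₂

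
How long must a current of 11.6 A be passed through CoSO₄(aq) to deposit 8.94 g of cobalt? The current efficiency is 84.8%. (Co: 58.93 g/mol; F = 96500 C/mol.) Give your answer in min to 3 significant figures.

49.6 min

n(Co) = 8.94 / 58.93 = 0.1517 mol
Co²⁺ + 2e⁻ → Co, so n(e⁻) = 2 × 0.1517 = 0.3034 mol
Q = 0.3034 × 96500 / 0.848 = 34530 C
t = Q / I = 34530 / 11.6 = 2977 s = 49.6 min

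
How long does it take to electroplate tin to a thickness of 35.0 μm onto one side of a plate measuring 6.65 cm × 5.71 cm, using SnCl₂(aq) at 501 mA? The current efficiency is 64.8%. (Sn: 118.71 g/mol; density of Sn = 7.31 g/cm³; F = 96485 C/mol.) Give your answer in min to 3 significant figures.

Plated area = 6.65 × 5.71 = 37.97 cm²
Volume = 37.97 × 35.0×10⁻⁴ cm = 0.1329 cm³
m(Sn) = 0.1329 × 7.31 = 0.9715 g
n(Sn) = 0.9715 / 118.71 = 0.008184 mol; n(e⁻) = 2 × 0.008184 = 0.01637 mol
Q = 0.01637 × 96485 / 0.648 = 2437 C
t = 2437 / 0.501 = 4864 s = 81.1 min

81.1 min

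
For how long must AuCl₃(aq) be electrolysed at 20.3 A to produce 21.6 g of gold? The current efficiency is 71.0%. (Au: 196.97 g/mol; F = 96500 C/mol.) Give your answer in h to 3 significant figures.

0.612 h

n(Au) = 21.6 / 196.97 = 0.1097 mol
Au³⁺ + 3e⁻ → Au, so n(e⁻) = 3 × 0.1097 = 0.3291 mol
Q = 0.3291 × 96500 / 0.710 = 44730 C
t = Q / I = 44730 / 20.3 = 2203 s = 0.612 h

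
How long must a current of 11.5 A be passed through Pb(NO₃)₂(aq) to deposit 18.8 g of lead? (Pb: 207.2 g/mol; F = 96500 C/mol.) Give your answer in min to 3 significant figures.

25.4 min

n(Pb) = 18.8 / 207.2 = 0.09073 mol
Pb²⁺ + 2e⁻ → Pb, so n(e⁻) = 2 × 0.09073 = 0.1815 mol
Q = 0.1815 × 96500 = 17510 C
t = Q / I = 17510 / 11.5 = 1523 s = 25.4 min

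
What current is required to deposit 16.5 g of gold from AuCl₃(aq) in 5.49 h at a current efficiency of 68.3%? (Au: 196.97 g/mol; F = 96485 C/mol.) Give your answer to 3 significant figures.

1.80 A

n(Au) = 16.5 / 196.97 = 0.08377 mol
Au³⁺ + 3e⁻ → Au, so n(e⁻) = 3 × 0.08377 = 0.2513 mol
Q = 0.2513 × 96485 / 0.683 = 35500 C
I = Q / t = 35500 / 19764 s = 1.80 A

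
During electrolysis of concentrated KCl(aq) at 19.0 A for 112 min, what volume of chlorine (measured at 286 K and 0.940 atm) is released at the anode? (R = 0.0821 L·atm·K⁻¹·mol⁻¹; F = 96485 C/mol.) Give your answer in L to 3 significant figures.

16.5 L

Charge passed = 19.0 × 6720 = 1.277×10^5 C
Moles of electrons = 1.277×10^5 / 96485 = 1.324 mol
2Cl⁻ → Cl₂ + 2e⁻, so n(Cl₂) = 1.324 / 2 = 0.6620 mol
V = nRT/P = 0.6620 × 0.0821 × 286 / 0.940 = 16.54 L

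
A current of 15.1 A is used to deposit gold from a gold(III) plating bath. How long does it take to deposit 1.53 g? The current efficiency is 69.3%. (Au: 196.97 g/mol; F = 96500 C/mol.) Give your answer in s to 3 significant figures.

n(Au) = 1.53 / 196.97 = 0.007768 mol
Au³⁺ + 3e⁻ → Au, so n(e⁻) = 3 × 0.007768 = 0.02330 mol
Q = 0.02330 × 96500 / 0.693 = 3245 C
t = Q / I = 3245 / 15.1 = 214.9 s

215 s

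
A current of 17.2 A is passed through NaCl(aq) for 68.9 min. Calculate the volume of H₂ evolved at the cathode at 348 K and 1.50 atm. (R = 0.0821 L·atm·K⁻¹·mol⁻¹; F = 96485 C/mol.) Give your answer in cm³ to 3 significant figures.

Q = It = 17.2 × 4134 = 71100 C
n(e⁻) = Q/F = 71100/96485 = 0.7369 mol
2H⁺ + 2e⁻ → H₂, so n(H₂) = 0.7369 / 2 = 0.3685 mol
V = nRT/P = 0.3685 × 0.0821 × 348 / 1.50 = 7.019 L
= 7020 cm³

7020 cm³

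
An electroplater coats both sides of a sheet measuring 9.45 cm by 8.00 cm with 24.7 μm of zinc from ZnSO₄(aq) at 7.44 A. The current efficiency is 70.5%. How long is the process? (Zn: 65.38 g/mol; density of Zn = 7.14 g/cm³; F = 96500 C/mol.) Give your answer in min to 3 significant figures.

25.0 min

Plated area = 2 × 9.45 × 8.00 = 151.2 cm²
Volume = 151.2 × 24.7×10⁻⁴ cm = 0.3735 cm³
m(Zn) = 0.3735 × 7.14 = 2.667 g
n(Zn) = 2.667 / 65.38 = 0.04079 mol; n(e⁻) = 2 × 0.04079 = 0.08158 mol
Q = 0.08158 × 96500 / 0.705 = 11170 C
t = 11170 / 7.44 = 1501 s = 25.0 min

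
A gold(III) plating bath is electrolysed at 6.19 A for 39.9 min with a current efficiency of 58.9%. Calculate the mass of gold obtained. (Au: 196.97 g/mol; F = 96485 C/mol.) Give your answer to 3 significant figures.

5.94 g

Q = 6.19 × 2394 = 14820 C
n(e⁻) = 14820 / 96485 = 0.1536 mol
Au³⁺ + 3e⁻ → Au, so theoretical m(Au) = 0.05120 × 196.97 = 10.08 g
Actual mass = 58.9% × 10.08 = 5.94 g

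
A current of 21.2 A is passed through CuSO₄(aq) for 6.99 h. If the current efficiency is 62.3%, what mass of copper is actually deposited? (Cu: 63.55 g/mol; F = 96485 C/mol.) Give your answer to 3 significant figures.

109 g

Q = 21.2 × 25164 = 5.335×10^5 C
n(e⁻) = 5.335×10^5 / 96485 = 5.529 mol
Cu²⁺ + 2e⁻ → Cu, so theoretical m(Cu) = 2.765 × 63.55 = 175.7 g
Actual mass = 62.3% × 175.7 = 109 g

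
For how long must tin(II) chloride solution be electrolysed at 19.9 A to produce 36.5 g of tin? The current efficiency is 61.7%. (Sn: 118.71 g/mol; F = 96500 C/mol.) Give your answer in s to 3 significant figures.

4830 s

n(Sn) = 36.5 / 118.71 = 0.3075 mol
Sn²⁺ + 2e⁻ → Sn, so n(e⁻) = 2 × 0.3075 = 0.6150 mol
Q = 0.6150 × 96500 / 0.617 = 96190 C
t = Q / I = 96190 / 19.9 = 4834 s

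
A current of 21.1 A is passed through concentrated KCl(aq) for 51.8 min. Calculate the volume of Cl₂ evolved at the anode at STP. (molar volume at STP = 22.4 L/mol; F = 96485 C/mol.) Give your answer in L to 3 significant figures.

7.61 L

Charge passed = 21.1 × 3108 = 65580 C
Moles of electrons = 65580 / 96485 = 0.6797 mol
2Cl⁻ → Cl₂ + 2e⁻, so n(Cl₂) = 0.6797 / 2 = 0.3399 mol
V = 0.3399 × 22.4 = 7.614 L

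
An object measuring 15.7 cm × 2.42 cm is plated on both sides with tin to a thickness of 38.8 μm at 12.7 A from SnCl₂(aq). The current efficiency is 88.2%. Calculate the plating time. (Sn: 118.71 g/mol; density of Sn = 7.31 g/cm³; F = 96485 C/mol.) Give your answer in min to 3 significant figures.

Plated area = 2 × 15.7 × 2.42 = 75.99 cm²
Volume = 75.99 × 38.8×10⁻⁴ cm = 0.2948 cm³
m(Sn) = 0.2948 × 7.31 = 2.155 g
n(Sn) = 2.155 / 118.71 = 0.01815 mol; n(e⁻) = 2 × 0.01815 = 0.03630 mol
Q = 0.03630 × 96485 / 0.882 = 3971 C
t = 3971 / 12.7 = 312.7 s = 5.21 min

5.21 min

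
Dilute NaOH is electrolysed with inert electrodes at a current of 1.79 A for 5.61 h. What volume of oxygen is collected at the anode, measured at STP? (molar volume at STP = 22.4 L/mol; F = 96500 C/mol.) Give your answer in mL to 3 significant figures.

2100 mL

Q = 1.79 A × 20196 s = 36150 C
n(e⁻) = Q/F = 36150/96500 = 0.3746 mol
2H₂O → O₂ + 4H⁺ + 4e⁻, so n(O₂) = 0.3746 / 4 = 0.09365 mol
V = 0.09365 × 22.4 = 2.098 L
= 2100 mL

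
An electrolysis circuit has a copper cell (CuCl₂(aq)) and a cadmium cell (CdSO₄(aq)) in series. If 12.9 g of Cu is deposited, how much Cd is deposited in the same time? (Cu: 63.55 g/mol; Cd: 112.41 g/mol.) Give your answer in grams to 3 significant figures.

22.8 g

n(Cu) = 12.9 / 63.55 = 0.2030 mol
Cu²⁺ + 2e⁻ → Cu, so n(e⁻) = 2 × 0.2030 = 0.4060 mol
Same current for the same time ⇒ same n(e⁻) = 0.4060 mol in both cells.
Cd²⁺ + 2e⁻ → Cd, so n(Cd) = 0.4060 / 2 = 0.2030 mol
m(Cd) = 0.2030 × 112.41 = 22.8 g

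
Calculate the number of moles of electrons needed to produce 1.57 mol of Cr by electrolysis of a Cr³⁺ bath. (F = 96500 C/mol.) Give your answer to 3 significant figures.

4.71 mol

Cr³⁺ + 3e⁻ → Cr, so n(e⁻) = 3 × 1.57 = 4.710 mol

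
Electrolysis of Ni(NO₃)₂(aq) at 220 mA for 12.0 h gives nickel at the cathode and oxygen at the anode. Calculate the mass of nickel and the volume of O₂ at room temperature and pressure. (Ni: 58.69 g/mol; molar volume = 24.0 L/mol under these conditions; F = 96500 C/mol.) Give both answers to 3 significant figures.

2.89 g Ni; 0.591 L O₂

Q = 0.220 × 43200 = 9504 C; n(e⁻) = 9504 / 96500 = 0.09849 mol
Cathode: Ni²⁺ + 2e⁻ → Ni → n(Ni) = 0.09849/2 = 0.04925 mol → 2.89 g
Anode: 2H₂O → O₂ + 4H⁺ + 4e⁻ → n(O₂) = 0.09849/4 = 0.02462 mol → 0.591 L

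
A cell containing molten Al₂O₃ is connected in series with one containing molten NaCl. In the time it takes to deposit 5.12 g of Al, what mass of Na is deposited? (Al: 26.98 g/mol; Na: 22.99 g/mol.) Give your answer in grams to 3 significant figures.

13.1 g

n(Al) = 5.12 / 26.98 = 0.1898 mol
Al³⁺ + 3e⁻ → Al, so n(e⁻) = 3 × 0.1898 = 0.5694 mol
In series, the same 0.5694 mol of electrons flows through the second cell.
Na⁺ + e⁻ → Na, so n(Na) = 0.5694 mol
m(Na) = 0.5694 × 22.99 = 13.1 g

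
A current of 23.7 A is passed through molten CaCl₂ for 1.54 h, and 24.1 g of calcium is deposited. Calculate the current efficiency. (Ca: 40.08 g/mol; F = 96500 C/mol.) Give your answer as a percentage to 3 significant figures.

Q = 23.7 × 5544 = 1.314×10^5 C
n(e⁻) = 1.314×10^5 / 96500 = 1.362 mol
Ca²⁺ + 2e⁻ → Ca, so theoretical n(Ca) = 0.6810 mol → 27.29 g
Efficiency = 24.1 / 27.29 = 0.8831 = 88.3%

88.3%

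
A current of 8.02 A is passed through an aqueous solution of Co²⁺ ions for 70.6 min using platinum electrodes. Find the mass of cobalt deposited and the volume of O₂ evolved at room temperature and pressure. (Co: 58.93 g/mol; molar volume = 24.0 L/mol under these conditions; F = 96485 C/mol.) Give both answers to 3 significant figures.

10.4 g Co; 2.11 L O₂

Q = 8.02 × 4236 = 33970 C; n(e⁻) = 33970 / 96485 = 0.3521 mol
Cathode: Co²⁺ + 2e⁻ → Co → n(Co) = 0.3521/2 = 0.1761 mol → 10.4 g
Anode: 2H₂O → O₂ + 4H⁺ + 4e⁻ → n(O₂) = 0.3521/4 = 0.08803 mol → 2.11 L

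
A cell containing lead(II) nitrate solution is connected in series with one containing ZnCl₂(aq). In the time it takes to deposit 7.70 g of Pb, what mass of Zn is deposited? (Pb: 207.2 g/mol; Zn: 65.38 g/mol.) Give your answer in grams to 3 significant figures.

n(Pb) = 7.70 / 207.2 = 0.03716 mol
Pb²⁺ + 2e⁻ → Pb, so n(e⁻) = 2 × 0.03716 = 0.07432 mol
Since the cells are in series, n(e⁻) in the Zn cell is also 0.07432 mol.
Zn²⁺ + 2e⁻ → Zn, so n(Zn) = 0.07432 / 2 = 0.03716 mol
m(Zn) = 0.03716 × 65.38 = 2.43 g

2.43 g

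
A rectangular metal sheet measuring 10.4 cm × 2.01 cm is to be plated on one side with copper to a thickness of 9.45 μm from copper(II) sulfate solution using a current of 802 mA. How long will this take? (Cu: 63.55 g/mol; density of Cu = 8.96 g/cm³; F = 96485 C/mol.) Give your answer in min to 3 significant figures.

11.2 min

Plated area = 10.4 × 2.01 = 20.90 cm²
Volume = 20.90 × 9.45×10⁻⁴ cm = 0.01975 cm³
m(Cu) = 0.01975 × 8.96 = 0.1770 g
n(Cu) = 0.1770 / 63.55 = 0.002785 mol; n(e⁻) = 2 × 0.002785 = 0.005570 mol
Q = 0.005570 × 96485 = 537.4 C
t = 537.4 / 0.802 = 670.1 s = 11.2 min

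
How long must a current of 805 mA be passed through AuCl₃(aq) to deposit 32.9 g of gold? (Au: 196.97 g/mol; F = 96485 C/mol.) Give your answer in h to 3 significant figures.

n(Au) = 32.9 / 196.97 = 0.1670 mol
Au³⁺ + 3e⁻ → Au, so n(e⁻) = 3 × 0.1670 = 0.5010 mol
Q = 0.5010 × 96485 = 48340 C
t = Q / I = 48340 / 0.805 = 60050 s = 16.7 h

16.7 h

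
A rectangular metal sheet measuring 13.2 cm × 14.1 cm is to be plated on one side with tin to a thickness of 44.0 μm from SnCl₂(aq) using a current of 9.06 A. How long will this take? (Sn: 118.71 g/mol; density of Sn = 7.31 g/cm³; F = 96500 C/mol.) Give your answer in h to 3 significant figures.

Plated area = 13.2 × 14.1 = 186.1 cm²
Volume = 186.1 × 44.0×10⁻⁴ cm = 0.8188 cm³
m(Sn) = 0.8188 × 7.31 = 5.985 g
n(Sn) = 5.985 / 118.71 = 0.05042 mol; n(e⁻) = 2 × 0.05042 = 0.1008 mol
Q = 0.1008 × 96500 = 9727 C
t = 9727 / 9.06 = 1074 s = 0.298 h

0.298 h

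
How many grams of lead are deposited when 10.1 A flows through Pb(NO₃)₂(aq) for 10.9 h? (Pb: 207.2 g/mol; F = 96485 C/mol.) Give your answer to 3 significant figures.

Charge passed = 10.1 × 39240 = 3.963×10^5 C
n(e⁻) = Q/F = 3.963×10^5/96485 = 4.107 mol
Pb²⁺ + 2e⁻ → Pb, so n(Pb) = 4.107 / 2 = 2.054 mol
m = 2.054 × 207.2 = 426 g

426 g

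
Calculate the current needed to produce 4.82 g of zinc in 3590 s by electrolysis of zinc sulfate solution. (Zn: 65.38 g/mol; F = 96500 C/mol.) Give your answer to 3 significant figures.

n(Zn) = 4.82 / 65.38 = 0.07372 mol
Zn²⁺ + 2e⁻ → Zn, so n(e⁻) = 2 × 0.07372 = 0.1474 mol
Q = 0.1474 × 96500 = 14220 C
I = Q / t = 14220 / 3590 s = 3.96 A

3.96 A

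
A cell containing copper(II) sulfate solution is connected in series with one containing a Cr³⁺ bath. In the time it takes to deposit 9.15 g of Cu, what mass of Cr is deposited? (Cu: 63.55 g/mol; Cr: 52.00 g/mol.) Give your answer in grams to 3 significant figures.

n(Cu) = 9.15 / 63.55 = 0.1440 mol
Cu²⁺ + 2e⁻ → Cu, so n(e⁻) = 2 × 0.1440 = 0.2880 mol
Same current for the same time ⇒ same n(e⁻) = 0.2880 mol in both cells.
Cr³⁺ + 3e⁻ → Cr, so n(Cr) = 0.2880 / 3 = 0.09600 mol
m(Cr) = 0.09600 × 52.00 = 4.99 g

4.99 g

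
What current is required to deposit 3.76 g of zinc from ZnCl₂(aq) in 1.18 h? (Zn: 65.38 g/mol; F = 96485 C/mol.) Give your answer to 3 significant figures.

2.61 A

n(Zn) = 3.76 / 65.38 = 0.05751 mol
Zn²⁺ + 2e⁻ → Zn, so n(e⁻) = 2 × 0.05751 = 0.1150 mol
Q = 0.1150 × 96485 = 11100 C
I = Q / t = 11100 / 4248 s = 2.61 A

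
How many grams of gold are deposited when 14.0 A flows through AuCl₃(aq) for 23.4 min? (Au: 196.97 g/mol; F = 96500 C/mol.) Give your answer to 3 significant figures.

13.4 g

Q = 14.0 A × 1404 s = 19660 C
n(e⁻) = Q/F = 19660/96500 = 0.2037 mol
Au³⁺ + 3e⁻ → Au, so n(Au) = 0.2037 / 3 = 0.06790 mol
m = 0.06790 × 196.97 = 13.4 g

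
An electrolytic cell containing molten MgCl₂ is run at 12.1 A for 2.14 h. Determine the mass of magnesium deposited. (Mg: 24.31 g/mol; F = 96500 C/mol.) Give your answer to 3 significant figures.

Charge passed = 12.1 × 7704 = 93220 C
n(e⁻) = 93220 / 96500 = 0.9660 mol
Mg²⁺ + 2e⁻ → Mg, so n(Mg) = 0.9660 / 2 = 0.4830 mol
m = 0.4830 × 24.31 = 11.7 g

11.7 g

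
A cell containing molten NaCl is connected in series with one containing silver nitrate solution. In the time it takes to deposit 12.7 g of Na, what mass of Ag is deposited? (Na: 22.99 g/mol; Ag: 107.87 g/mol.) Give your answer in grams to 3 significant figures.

n(Na) = 12.7 / 22.99 = 0.5524 mol
Na⁺ + e⁻ → Na, so n(e⁻) = 0.5524 mol
Same current for the same time ⇒ same n(e⁻) = 0.5524 mol in both cells.
Ag⁺ + e⁻ → Ag, so n(Ag) = 0.5524 mol
m(Ag) = 0.5524 × 107.87 = 59.6 g

59.6 g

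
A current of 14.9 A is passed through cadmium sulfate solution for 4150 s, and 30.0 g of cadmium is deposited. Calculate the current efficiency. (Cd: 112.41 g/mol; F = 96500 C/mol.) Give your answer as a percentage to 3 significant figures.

83.3%

Q = 14.9 × 4150 = 61840 C
n(e⁻) = 61840 / 96500 = 0.6408 mol
Cd²⁺ + 2e⁻ → Cd, so theoretical n(Cd) = 0.3204 mol → 36.02 g
Efficiency = 30.0 / 36.02 = 0.8329 = 83.3%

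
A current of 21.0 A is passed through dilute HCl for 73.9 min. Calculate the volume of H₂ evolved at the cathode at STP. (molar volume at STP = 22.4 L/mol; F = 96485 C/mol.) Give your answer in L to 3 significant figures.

Q = It = 21.0 × 4434 = 93110 C
n(e⁻) = 93110 / 96485 = 0.9650 mol
2H⁺ + 2e⁻ → H₂, so n(H₂) = 0.9650 / 2 = 0.4825 mol
V = 0.4825 × 22.4 = 10.81 L

10.8 L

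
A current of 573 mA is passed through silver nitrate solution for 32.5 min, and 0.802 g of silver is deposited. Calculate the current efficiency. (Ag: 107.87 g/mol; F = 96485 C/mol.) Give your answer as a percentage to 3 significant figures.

64.2%

Q = 0.573 × 1950 = 1117 C
n(e⁻) = 1117 / 96485 = 0.01158 mol
Ag⁺ + e⁻ → Ag, so theoretical n(Ag) = 0.01158 mol → 1.249 g
Efficiency = 0.802 / 1.249 = 0.6421 = 64.2%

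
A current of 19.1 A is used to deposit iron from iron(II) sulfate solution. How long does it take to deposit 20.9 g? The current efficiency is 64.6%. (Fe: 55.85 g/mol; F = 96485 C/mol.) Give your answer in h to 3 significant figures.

n(Fe) = 20.9 / 55.85 = 0.3742 mol
Fe²⁺ + 2e⁻ → Fe, so n(e⁻) = 2 × 0.3742 = 0.7484 mol
Q = 0.7484 × 96485 / 0.646 = 1.118×10^5 C
t = Q / I = 1.118×10^5 / 19.1 = 5853 s = 1.63 h

1.63 h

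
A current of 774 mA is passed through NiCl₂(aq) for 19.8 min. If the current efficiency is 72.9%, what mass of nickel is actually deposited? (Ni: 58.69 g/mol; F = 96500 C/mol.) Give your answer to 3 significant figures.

0.204 g

Q = 0.774 × 1188 = 919.5 C
n(e⁻) = 919.5 / 96500 = 0.009528 mol
Ni²⁺ + 2e⁻ → Ni, so theoretical m(Ni) = 0.004764 × 58.69 = 0.2796 g
Actual mass = 72.9% × 0.2796 = 0.204 g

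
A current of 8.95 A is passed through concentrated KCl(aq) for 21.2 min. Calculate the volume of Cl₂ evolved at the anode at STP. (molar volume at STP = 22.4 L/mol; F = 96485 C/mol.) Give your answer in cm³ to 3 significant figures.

Charge passed = 8.95 × 1272 = 11380 C
n(e⁻) = Q/F = 11380/96485 = 0.1179 mol
2Cl⁻ → Cl₂ + 2e⁻, so n(Cl₂) = 0.1179 / 2 = 0.05895 mol
V = 0.05895 × 22.4 = 1.320 L
= 1320 cm³

1320 cm³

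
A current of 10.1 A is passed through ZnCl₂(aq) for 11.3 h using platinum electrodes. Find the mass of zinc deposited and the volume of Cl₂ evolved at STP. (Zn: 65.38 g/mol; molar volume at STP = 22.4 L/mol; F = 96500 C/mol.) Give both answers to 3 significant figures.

139 g Zn; 47.7 L Cl₂

Q = 10.1 × 40680 = 4.109×10^5 C; n(e⁻) = 4.109×10^5 / 96500 = 4.258 mol
Cathode: Zn²⁺ + 2e⁻ → Zn → n(Zn) = 4.258/2 = 2.129 mol → 139 g
Anode: 2Cl⁻ → Cl₂ + 2e⁻ → n(Cl₂) = 4.258/2 = 2.129 mol → 47.7 L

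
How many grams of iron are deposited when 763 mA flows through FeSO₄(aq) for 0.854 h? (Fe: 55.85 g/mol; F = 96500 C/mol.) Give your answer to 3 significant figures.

Charge passed = 0.763 × 3074.4 = 2346 C
n(e⁻) = 2346 / 96500 = 0.02431 mol
Fe²⁺ + 2e⁻ → Fe, so n(Fe) = 0.02431 / 2 = 0.01216 mol
m = 0.01216 × 55.85 = 0.679 g

0.679 g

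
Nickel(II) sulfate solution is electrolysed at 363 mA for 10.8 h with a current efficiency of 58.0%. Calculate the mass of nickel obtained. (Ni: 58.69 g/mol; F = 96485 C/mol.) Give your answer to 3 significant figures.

Q = 0.363 × 38880 = 14110 C
n(e⁻) = 14110 / 96485 = 0.1462 mol
Ni²⁺ + 2e⁻ → Ni, so theoretical m(Ni) = 0.07310 × 58.69 = 4.290 g
Actual mass = 58.0% × 4.290 = 2.49 g

2.49 g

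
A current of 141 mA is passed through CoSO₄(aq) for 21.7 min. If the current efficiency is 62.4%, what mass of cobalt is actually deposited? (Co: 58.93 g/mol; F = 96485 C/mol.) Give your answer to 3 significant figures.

0.0350 g

Q = 0.141 × 1302 = 183.6 C
n(e⁻) = 183.6 / 96485 = 0.001903 mol
Co²⁺ + 2e⁻ → Co, so theoretical m(Co) = 9.515×10^-4 × 58.93 = 0.05607 g
Actual mass = 62.4% × 0.05607 = 0.0350 g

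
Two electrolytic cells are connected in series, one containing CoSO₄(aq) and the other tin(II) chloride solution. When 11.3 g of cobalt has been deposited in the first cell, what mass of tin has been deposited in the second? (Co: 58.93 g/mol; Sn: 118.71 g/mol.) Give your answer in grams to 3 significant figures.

n(Co) = 11.3 / 58.93 = 0.1918 mol
Co²⁺ + 2e⁻ → Co, so n(e⁻) = 2 × 0.1918 = 0.3836 mol
Same current for the same time ⇒ same n(e⁻) = 0.3836 mol in both cells.
Sn²⁺ + 2e⁻ → Sn, so n(Sn) = 0.3836 / 2 = 0.1918 mol
m(Sn) = 0.1918 × 118.71 = 22.8 g

22.8 g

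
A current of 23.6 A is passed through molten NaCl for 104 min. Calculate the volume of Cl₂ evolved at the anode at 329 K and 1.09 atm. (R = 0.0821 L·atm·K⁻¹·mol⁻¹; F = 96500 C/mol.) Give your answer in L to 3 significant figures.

18.9 L

Q = It = 23.6 × 6240 = 1.473×10^5 C
n(e⁻) = 1.473×10^5 / 96500 = 1.526 mol
2Cl⁻ → Cl₂ + 2e⁻, so n(Cl₂) = 1.526 / 2 = 0.7630 mol
V = nRT/P = 0.7630 × 0.0821 × 329 / 1.09 = 18.91 L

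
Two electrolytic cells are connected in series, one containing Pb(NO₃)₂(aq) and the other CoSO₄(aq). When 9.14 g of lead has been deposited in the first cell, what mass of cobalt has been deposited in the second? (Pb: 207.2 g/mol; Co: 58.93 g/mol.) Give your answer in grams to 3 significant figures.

n(Pb) = 9.14 / 207.2 = 0.04411 mol
Pb²⁺ + 2e⁻ → Pb, so n(e⁻) = 2 × 0.04411 = 0.08822 mol
The cells are in series, so the same charge (and hence the same n(e⁻) = 0.08822 mol) passes through both.
Co²⁺ + 2e⁻ → Co, so n(Co) = 0.08822 / 2 = 0.04411 mol
m(Co) = 0.04411 × 58.93 = 2.60 g

2.60 g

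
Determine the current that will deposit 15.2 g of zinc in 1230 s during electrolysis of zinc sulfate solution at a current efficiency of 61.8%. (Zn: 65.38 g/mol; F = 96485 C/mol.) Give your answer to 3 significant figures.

59.0 A

n(Zn) = 15.2 / 65.38 = 0.2325 mol
Zn²⁺ + 2e⁻ → Zn, so n(e⁻) = 2 × 0.2325 = 0.4650 mol
Q = 0.4650 × 96485 / 0.618 = 72600 C
I = Q / t = 72600 / 1230 s = 59.0 A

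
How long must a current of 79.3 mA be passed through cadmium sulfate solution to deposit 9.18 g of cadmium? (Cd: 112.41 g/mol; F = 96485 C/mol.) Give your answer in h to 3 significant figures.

n(Cd) = 9.18 / 112.41 = 0.08167 mol
Cd²⁺ + 2e⁻ → Cd, so n(e⁻) = 2 × 0.08167 = 0.1633 mol
Q = 0.1633 × 96485 = 15760 C
t = Q / I = 15760 / 0.0793 = 1.987×10^5 s = 55.2 h

55.2 h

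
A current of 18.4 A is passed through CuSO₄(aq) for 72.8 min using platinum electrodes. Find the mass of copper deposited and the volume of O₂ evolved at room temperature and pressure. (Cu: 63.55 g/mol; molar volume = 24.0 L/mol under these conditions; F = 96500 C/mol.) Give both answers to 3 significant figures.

26.5 g Cu; 5.00 L O₂

Q = 18.4 × 4368 = 80370 C; n(e⁻) = 80370 / 96500 = 0.8328 mol
Cathode: Cu²⁺ + 2e⁻ → Cu → n(Cu) = 0.8328/2 = 0.4164 mol → 26.5 g
Anode: 2H₂O → O₂ + 4H⁺ + 4e⁻ → n(O₂) = 0.8328/4 = 0.2082 mol → 5.00 L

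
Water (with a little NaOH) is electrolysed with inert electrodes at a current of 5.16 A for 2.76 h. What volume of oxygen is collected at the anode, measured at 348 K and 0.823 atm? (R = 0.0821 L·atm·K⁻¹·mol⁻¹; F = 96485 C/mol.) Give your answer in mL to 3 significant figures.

Q = It = 5.16 × 9936 = 51270 C
n(e⁻) = 51270 / 96485 = 0.5314 mol
2H₂O → O₂ + 4H⁺ + 4e⁻, so n(O₂) = 0.5314 / 4 = 0.1329 mol
V = nRT/P = 0.1329 × 0.0821 × 348 / 0.823 = 4.614 L
= 4610 mL

4610 mL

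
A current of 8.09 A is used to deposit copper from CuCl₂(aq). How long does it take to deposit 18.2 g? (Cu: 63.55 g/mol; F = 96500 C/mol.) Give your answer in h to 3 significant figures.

1.90 h

n(Cu) = 18.2 / 63.55 = 0.2864 mol
Cu²⁺ + 2e⁻ → Cu, so n(e⁻) = 2 × 0.2864 = 0.5728 mol
Q = 0.5728 × 96500 = 55280 C
t = Q / I = 55280 / 8.09 = 6833 s = 1.90 h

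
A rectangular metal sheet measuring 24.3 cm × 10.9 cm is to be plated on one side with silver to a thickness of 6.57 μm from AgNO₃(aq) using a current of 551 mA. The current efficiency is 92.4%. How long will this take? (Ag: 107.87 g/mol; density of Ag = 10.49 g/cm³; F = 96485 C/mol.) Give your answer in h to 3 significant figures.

Plated area = 24.3 × 10.9 = 264.9 cm²
Volume = 264.9 × 6.57×10⁻⁴ cm = 0.1740 cm³
m(Ag) = 0.1740 × 10.49 = 1.825 g
n(Ag) = 1.825 / 107.87 = 0.01692 mol; n(e⁻) = 0.01692 mol
Q = 0.01692 × 96485 / 0.924 = 1767 C
t = 1767 / 0.551 = 3207 s = 0.891 h

0.891 h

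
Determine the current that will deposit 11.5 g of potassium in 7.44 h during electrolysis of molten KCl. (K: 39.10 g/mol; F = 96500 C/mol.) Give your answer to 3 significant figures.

1.06 A

n(K) = 11.5 / 39.10 = 0.2941 mol
K⁺ + e⁻ → K, so n(e⁻) = 0.2941 mol
Q = 0.2941 × 96500 = 28380 C
I = Q / t = 28380 / 26784 s = 1.06 A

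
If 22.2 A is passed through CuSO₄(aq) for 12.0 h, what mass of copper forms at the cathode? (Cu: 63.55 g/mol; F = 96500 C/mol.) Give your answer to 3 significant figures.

Q = It = 22.2 × 43200 = 9.590×10^5 C
n(e⁻) = 9.590×10^5 / 96500 = 9.938 mol
Cu²⁺ + 2e⁻ → Cu, so n(Cu) = 9.938 / 2 = 4.969 mol
m = 4.969 × 63.55 = 316 g

316 g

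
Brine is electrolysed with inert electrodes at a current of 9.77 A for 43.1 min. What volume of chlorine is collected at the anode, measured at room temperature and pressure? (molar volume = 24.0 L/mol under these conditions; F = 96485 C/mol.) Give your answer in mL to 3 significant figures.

3140 mL

Q = It = 9.77 × 2586 = 25270 C
n(e⁻) = 25270 / 96485 = 0.2619 mol
2Cl⁻ → Cl₂ + 2e⁻, so n(Cl₂) = 0.2619 / 2 = 0.1310 mol
V = 0.1310 × 24.0 = 3.144 L
= 3140 mL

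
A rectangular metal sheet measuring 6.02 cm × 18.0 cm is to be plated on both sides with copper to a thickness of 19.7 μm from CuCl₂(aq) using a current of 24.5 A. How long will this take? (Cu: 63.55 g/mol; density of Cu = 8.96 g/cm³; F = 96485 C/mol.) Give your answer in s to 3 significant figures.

474 s

Plated area = 2 × 6.02 × 18.0 = 216.7 cm²
Volume = 216.7 × 19.7×10⁻⁴ cm = 0.4269 cm³
m(Cu) = 0.4269 × 8.96 = 3.825 g
n(Cu) = 3.825 / 63.55 = 0.06019 mol; n(e⁻) = 2 × 0.06019 = 0.1204 mol
Q = 0.1204 × 96485 = 11620 C
t = 11620 / 24.5 = 474.3 s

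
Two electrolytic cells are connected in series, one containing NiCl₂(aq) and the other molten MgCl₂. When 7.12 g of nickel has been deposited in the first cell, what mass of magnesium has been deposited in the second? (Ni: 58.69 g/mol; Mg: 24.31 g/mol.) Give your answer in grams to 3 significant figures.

2.95 g

n(Ni) = 7.12 / 58.69 = 0.1213 mol
Ni²⁺ + 2e⁻ → Ni, so n(e⁻) = 2 × 0.1213 = 0.2426 mol
In series, the same 0.2426 mol of electrons flows through the second cell.
Mg²⁺ + 2e⁻ → Mg, so n(Mg) = 0.2426 / 2 = 0.1213 mol
m(Mg) = 0.1213 × 24.31 = 2.95 g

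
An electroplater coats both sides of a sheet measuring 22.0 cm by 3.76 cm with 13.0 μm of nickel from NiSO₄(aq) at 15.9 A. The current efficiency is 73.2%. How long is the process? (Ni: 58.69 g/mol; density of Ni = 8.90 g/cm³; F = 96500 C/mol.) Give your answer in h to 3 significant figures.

Plated area = 2 × 22.0 × 3.76 = 165.4 cm²
Volume = 165.4 × 13.0×10⁻⁴ cm = 0.2150 cm³
m(Ni) = 0.2150 × 8.90 = 1.914 g
n(Ni) = 1.914 / 58.69 = 0.03261 mol; n(e⁻) = 2 × 0.03261 = 0.06522 mol
Q = 0.06522 × 96500 / 0.732 = 8598 C
t = 8598 / 15.9 = 540.8 s = 0.150 h

0.150 h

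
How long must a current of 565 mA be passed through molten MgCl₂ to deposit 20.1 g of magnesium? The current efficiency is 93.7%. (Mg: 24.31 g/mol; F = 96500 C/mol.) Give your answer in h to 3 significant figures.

n(Mg) = 20.1 / 24.31 = 0.8268 mol
Mg²⁺ + 2e⁻ → Mg, so n(e⁻) = 2 × 0.8268 = 1.654 mol
Q = 1.654 × 96500 / 0.937 = 1.703×10^5 C
t = Q / I = 1.703×10^5 / 0.565 = 3.014×10^5 s = 83.7 h

83.7 h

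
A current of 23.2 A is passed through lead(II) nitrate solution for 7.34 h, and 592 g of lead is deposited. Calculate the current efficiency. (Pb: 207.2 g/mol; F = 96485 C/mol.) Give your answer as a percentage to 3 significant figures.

89.9%

Q = 23.2 × 26424 = 6.130×10^5 C
n(e⁻) = 6.130×10^5 / 96485 = 6.353 mol
Pb²⁺ + 2e⁻ → Pb, so theoretical n(Pb) = 3.177 mol → 658.3 g
Efficiency = 592 / 658.3 = 0.8993 = 89.9%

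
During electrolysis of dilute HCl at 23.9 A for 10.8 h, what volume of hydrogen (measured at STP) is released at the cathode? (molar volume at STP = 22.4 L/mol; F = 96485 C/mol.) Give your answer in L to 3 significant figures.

Q = 23.9 A × 38880 s = 9.292×10^5 C
Moles of electrons = 9.292×10^5 / 96485 = 9.631 mol
2H⁺ + 2e⁻ → H₂, so n(H₂) = 9.631 / 2 = 4.816 mol
V = 4.816 × 22.4 = 107.9 L

108 L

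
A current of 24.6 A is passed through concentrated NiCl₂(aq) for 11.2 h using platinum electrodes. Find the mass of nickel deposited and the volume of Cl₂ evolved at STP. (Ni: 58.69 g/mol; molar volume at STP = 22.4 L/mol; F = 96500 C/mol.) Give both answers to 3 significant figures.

Q = 24.6 × 40320 = 9.919×10^5 C; n(e⁻) = 9.919×10^5 / 96500 = 10.28 mol
Cathode: Ni²⁺ + 2e⁻ → Ni → n(Ni) = 10.28/2 = 5.140 mol → 302 g
Anode: 2Cl⁻ → Cl₂ + 2e⁻ → n(Cl₂) = 10.28/2 = 5.140 mol → 115 L

302 g Ni; 115 L Cl₂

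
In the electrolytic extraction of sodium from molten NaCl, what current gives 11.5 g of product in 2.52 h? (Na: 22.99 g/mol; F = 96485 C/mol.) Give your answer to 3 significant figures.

n(Na) = 11.5 / 22.99 = 0.5002 mol
Na⁺ + e⁻ → Na, so n(e⁻) = 0.5002 mol
Q = 0.5002 × 96485 = 48260 C
I = Q / t = 48260 / 9072 s = 5.32 A

5.32 A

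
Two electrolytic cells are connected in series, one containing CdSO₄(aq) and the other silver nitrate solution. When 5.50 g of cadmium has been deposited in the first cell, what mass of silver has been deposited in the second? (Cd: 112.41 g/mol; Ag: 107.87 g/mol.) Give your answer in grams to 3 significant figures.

n(Cd) = 5.50 / 112.41 = 0.04893 mol
Cd²⁺ + 2e⁻ → Cd, so n(e⁻) = 2 × 0.04893 = 0.09786 mol
Same current for the same time ⇒ same n(e⁻) = 0.09786 mol in both cells.
Ag⁺ + e⁻ → Ag, so n(Ag) = 0.09786 mol
m(Ag) = 0.09786 × 107.87 = 10.6 g

10.6 g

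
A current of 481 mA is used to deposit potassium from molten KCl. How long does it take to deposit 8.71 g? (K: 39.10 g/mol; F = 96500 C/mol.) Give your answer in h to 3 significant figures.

12.4 h

n(K) = 8.71 / 39.10 = 0.2228 mol
K⁺ + e⁻ → K, so n(e⁻) = 0.2228 mol
Q = 0.2228 × 96500 = 21500 C
t = Q / I = 21500 / 0.481 = 44700 s = 12.4 h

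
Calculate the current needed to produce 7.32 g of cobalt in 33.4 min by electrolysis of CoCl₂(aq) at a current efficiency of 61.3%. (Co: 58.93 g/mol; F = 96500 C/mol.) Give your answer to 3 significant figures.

19.5 A

n(Co) = 7.32 / 58.93 = 0.1242 mol
Co²⁺ + 2e⁻ → Co, so n(e⁻) = 2 × 0.1242 = 0.2484 mol
Q = 0.2484 × 96500 / 0.613 = 39100 C
I = Q / t = 39100 / 2004 s = 19.5 A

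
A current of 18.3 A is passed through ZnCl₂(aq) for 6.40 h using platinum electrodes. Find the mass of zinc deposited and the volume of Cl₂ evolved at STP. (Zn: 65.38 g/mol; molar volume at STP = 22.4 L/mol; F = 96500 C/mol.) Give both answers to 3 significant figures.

Q = 18.3 × 23040 = 4.216×10^5 C; n(e⁻) = 4.216×10^5 / 96500 = 4.369 mol
Cathode: Zn²⁺ + 2e⁻ → Zn → n(Zn) = 4.369/2 = 2.185 mol → 143 g
Anode: 2Cl⁻ → Cl₂ + 2e⁻ → n(Cl₂) = 4.369/2 = 2.185 mol → 48.9 L

143 g Zn; 48.9 L Cl₂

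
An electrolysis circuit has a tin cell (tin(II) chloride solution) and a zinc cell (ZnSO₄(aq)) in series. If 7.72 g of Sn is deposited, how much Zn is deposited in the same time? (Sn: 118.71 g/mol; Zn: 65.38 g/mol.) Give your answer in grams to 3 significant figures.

4.25 g

n(Sn) = 7.72 / 118.71 = 0.06503 mol
Sn²⁺ + 2e⁻ → Sn, so n(e⁻) = 2 × 0.06503 = 0.1301 mol
In series, the same 0.1301 mol of electrons flows through the second cell.
Zn²⁺ + 2e⁻ → Zn, so n(Zn) = 0.1301 / 2 = 0.06505 mol
m(Zn) = 0.06505 × 65.38 = 4.25 g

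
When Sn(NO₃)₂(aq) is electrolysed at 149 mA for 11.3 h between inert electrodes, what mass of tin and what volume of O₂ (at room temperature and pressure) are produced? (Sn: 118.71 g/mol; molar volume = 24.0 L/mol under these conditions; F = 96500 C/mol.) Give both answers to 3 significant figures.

3.73 g Sn; 0.377 L O₂

Q = 0.149 × 40680 = 6061 C; n(e⁻) = 6061 / 96500 = 0.06281 mol
Cathode: Sn²⁺ + 2e⁻ → Sn → n(Sn) = 0.06281/2 = 0.03141 mol → 3.73 g
Anode: 2H₂O → O₂ + 4H⁺ + 4e⁻ → n(O₂) = 0.06281/4 = 0.01570 mol → 0.377 L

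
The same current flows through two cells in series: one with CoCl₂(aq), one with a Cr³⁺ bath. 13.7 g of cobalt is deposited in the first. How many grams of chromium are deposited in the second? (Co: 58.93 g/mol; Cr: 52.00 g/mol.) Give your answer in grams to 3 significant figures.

8.06 g

n(Co) = 13.7 / 58.93 = 0.2325 mol
Co²⁺ + 2e⁻ → Co, so n(e⁻) = 2 × 0.2325 = 0.4650 mol
Same current for the same time ⇒ same n(e⁻) = 0.4650 mol in both cells.
Cr³⁺ + 3e⁻ → Cr, so n(Cr) = 0.4650 / 3 = 0.1550 mol
m(Cr) = 0.1550 × 52.00 = 8.06 g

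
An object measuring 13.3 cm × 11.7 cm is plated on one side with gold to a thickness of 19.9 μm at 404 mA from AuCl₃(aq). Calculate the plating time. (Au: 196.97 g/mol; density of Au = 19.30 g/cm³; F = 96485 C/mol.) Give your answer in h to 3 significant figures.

Plated area = 13.3 × 11.7 = 155.6 cm²
Volume = 155.6 × 19.9×10⁻⁴ cm = 0.3096 cm³
m(Au) = 0.3096 × 19.30 = 5.975 g
n(Au) = 5.975 / 196.97 = 0.03033 mol; n(e⁻) = 3 × 0.03033 = 0.09099 mol
Q = 0.09099 × 96485 = 8779 C
t = 8779 / 0.404 = 21730 s = 6.04 h

6.04 h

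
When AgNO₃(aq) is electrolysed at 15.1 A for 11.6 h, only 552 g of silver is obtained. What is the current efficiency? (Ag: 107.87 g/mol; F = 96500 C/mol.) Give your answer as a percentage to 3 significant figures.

Q = 15.1 × 41760 = 6.306×10^5 C
n(e⁻) = 6.306×10^5 / 96500 = 6.535 mol
Ag⁺ + e⁻ → Ag, so theoretical n(Ag) = 6.535 mol → 704.9 g
Efficiency = 552 / 704.9 = 0.7831 = 78.3%

78.3%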